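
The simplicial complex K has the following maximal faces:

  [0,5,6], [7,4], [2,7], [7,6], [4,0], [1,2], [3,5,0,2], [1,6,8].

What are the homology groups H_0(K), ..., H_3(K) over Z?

H_0 = Z,  H_1 = Z^3,  H_2 = 0,  H_3 = 0.

K has 9 vertices, 16 edges, 6 triangles, 1 3-simplex.
rank ∂_0 = 0, rank ∂_1 = 8 ⇒ b_0 = 9 − 0 − 8 = 1; all invariant factors of ∂_1 are 1 so no torsion. So H_0 = Z.
rank ∂_1 = 8, rank ∂_2 = 5 ⇒ b_1 = 16 − 8 − 5 = 3; all invariant factors of ∂_2 are 1 so no torsion. So H_1 = Z^3.
rank ∂_2 = 5, rank ∂_3 = 1 ⇒ b_2 = 6 − 5 − 1 = 0; all invariant factors of ∂_3 are 1 so no torsion. So H_2 = 0.
rank ∂_3 = 1, rank ∂_4 = 0 ⇒ b_3 = 1 − 1 − 0 = 0. So H_3 = 0.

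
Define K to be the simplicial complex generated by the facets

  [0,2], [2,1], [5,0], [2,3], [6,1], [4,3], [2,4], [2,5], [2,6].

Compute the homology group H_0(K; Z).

H_0 = Z.

Order the vertices as 0 < 1 < 2 < 3 < 4 < 5 < 6. Listing each simplex with vertices in this order, K has dimension 1 with simplices:

  0-simplices (7): [0], [1], [2], [3], [4], [5], [6]
  1-simplices (9): [0,2], [0,5], [1,2], [1,6], [2,3], [2,4], [2,5], [2,6], [3,4]

so the chain groups are C_0 ≅ Z^7, C_1 ≅ Z^9.

The boundary map ∂_1: C_1 → C_0 is given by ∂[p,q] = [q] − [p]. For instance
  ∂[2,6] = [6] − [2].
The resulting 7×9 matrix has rank 6, and its Smith normal form has invariant factors (1,1,1,1,1,1).

Computing H_k = (kernel of ∂_k) / (image of ∂_{k+1}):

  H_0: rank C_0 − rank ∂_1 = 7 − 6 = 1, and the invariant factors of ∂_1 are all 1, so H_0 ≅ Z.

(K is a triangulation of a wedge of 3 circles.)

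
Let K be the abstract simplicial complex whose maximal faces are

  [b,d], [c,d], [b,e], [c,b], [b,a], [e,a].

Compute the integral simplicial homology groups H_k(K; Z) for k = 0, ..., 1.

Fix the vertex order a < b < c < d < e and write every simplex with vertices in increasing order. Then dim K = 1 and the simplices of K are:

  0-simplices (5): a, b, c, d, e
  1-simplices (6): ab, ae, bc, bd, be, cd

Hence C_0 ≅ Z^5, C_1 ≅ Z^6.

Boundary ∂_1: C_1 → C_0 is given by ∂[p,q] = [q] − [p]. For instance
  ∂be = e − b.
The 5×6 boundary matrix has rank 4 and Smith normal form diag(1,1,1,1).

Now H_k = ker ∂_k / im ∂_{k+1}, so:

  H_0: rank C_0 − rank ∂_1 = 5 − 4 = 1, and the invariant factors of ∂_1 are all 1, so H_0 ≅ Z.
  H_1: rank ker ∂_1 − rank ∂_2 = (6 − 4) − 0 = 2, and there is no ∂_2, so H_1 ≅ Z^2.

(K is a triangulation of a wedge of 2 circles.)

H_0 ≅ Z,  H_1 ≅ Z^2.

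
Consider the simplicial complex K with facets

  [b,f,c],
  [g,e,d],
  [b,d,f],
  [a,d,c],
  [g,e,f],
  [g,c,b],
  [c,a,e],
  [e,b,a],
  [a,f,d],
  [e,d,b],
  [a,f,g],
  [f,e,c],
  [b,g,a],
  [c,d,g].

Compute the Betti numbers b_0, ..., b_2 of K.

K has 7 vertices, 21 edges, 14 triangles.
rank ∂_0 = 0, rank ∂_1 = 6 ⇒ b_0 = 7 − 0 − 6 = 1; all invariant factors of ∂_1 are 1 so no torsion. So H_0 ≅ Z.
rank ∂_1 = 6, rank ∂_2 = 13 ⇒ b_1 = 21 − 6 − 13 = 2; all invariant factors of ∂_2 are 1 so no torsion. So H_1 ≅ Z^2.
rank ∂_2 = 13, rank ∂_3 = 0 ⇒ b_2 = 14 − 13 − 0 = 1. So H_2 ≅ Z.

b_0 = 1, b_1 = 2, b_2 = 1.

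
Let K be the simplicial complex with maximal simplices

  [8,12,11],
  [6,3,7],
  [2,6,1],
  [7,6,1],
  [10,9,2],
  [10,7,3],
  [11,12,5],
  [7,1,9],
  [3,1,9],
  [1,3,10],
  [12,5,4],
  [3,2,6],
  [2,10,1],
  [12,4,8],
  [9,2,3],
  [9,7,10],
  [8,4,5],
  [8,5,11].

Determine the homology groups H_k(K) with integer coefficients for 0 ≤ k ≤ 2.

Order the vertices as 1 < 2 < 3 < 4 < 5 < 6 < 7 < 8 < 9 < 10 < 11 < 12. Listing each simplex with vertices in this order, K has dimension 2 with simplices:

  0-simplices (12): [1], [2], [3], [4], [5], [6], [7], [8], [9], [10], [11], [12]
  1-simplices (27): (27 of them)
  2-simplices (18): (18 of them)

giving chain groups C_0 ≅ Z^12, C_1 ≅ Z^27, C_2 ≅ Z^18.

∂_1: C_1 → C_0 is given by ∂[p,q] = [q] − [p].
The resulting 12×27 matrix has rank 10, and its Smith normal form has invariant factors (1,1,1,1,1,1,1,1,1,1).

∂_2: C_2 → C_1 sends each 2-simplex [p,q,r] to [q,r] − [p,r] + [p,q]. For instance
  ∂[5,11,12] = [11,12] − [5,12] + [5,11],
  ∂[3,6,7] = [6,7] − [3,7] + [3,6].
The resulting 27×18 matrix has rank 17, and its Smith normal form has invariant factors (1,1,1,1,1,1,1,1,1,1,1,1,1,1,1,1,2).

Reading off H_k = ker ∂_k / im ∂_{k+1}:

  H_0: rank C_0 − rank ∂_1 = 12 − 10 = 2, and the invariant factors of ∂_1 are all 1, so H_0 ≅ Z^2.
  H_1: rank ker ∂_1 − rank ∂_2 = (27 − 10) − 17 = 0, and ∂_2 has invariant factor 2 > 1, so H_1 ≅ Z/2.
  H_2: rank ker ∂_2 − rank ∂_3 = (18 − 17) − 0 = 1, and there is no ∂_3, so H_2 ≅ Z.

As a check, the Euler characteristic is 12 − 27 + 18 = 3, which agrees with 2 − 0 + 1 = 3.

H_0 = Z^2,  H_1 = Z/2,  H_2 = Z.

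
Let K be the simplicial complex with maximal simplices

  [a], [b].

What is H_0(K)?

H_0 = Z^2.

Take the total order a < b on the vertex set. Then K (dimension 0) consists of the simplices:

  0-simplices (2): a, b

so the chain groups are C_0 ≅ Z^2.

Now H_k = ker ∂_k / im ∂_{k+1}, so:

  H_0: rank C_0 − rank ∂_1 = 2 − 0 = 2, and there is no ∂_1, so H_0 ≅ Z^2.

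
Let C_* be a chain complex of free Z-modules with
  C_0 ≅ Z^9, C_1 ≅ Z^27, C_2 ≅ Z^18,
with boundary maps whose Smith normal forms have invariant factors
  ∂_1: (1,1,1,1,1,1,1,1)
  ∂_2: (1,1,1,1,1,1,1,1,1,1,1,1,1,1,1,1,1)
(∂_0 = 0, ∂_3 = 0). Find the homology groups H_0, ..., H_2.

H_0: b_0 = 9 − 0 − 8 = 1; torsion from ∂_1 factors > 1: none. So H_0 = Z.
H_1: b_1 = 27 − 8 − 17 = 2; torsion from ∂_2 factors > 1: none. So H_1 = Z^2.
H_2: b_2 = 18 − 17 − 0 = 1; torsion from ∂_3 factors > 1: none. So H_2 = Z.

H_0 = Z,  H_1 = Z^2,  H_2 = Z.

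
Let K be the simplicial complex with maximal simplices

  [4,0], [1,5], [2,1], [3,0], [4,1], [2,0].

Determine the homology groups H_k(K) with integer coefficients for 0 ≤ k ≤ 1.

H_0 ≅ Z,  H_1 ≅ Z.

Fix the vertex order 0 < 1 < 2 < 3 < 4 < 5 and write every simplex with vertices in increasing order. Then dim K = 1 and the simplices of K are:

  0-simplices (6): [0], [1], [2], [3], [4], [5]
  1-simplices (6): [0,2], [0,3], [0,4], [1,2], [1,4], [1,5]

giving chain groups C_0 ≅ Z^6, C_1 ≅ Z^6.

∂_1: C_1 → C_0 is given by ∂[p,q] = [q] − [p]. For instance
  ∂[1,5] = [5] − [1].
As a 6×6 matrix over Z this has rank 5, with invariant factors (1,1,1,1,1).

Now H_k = ker ∂_k / im ∂_{k+1}, so:

  H_0: rank C_0 − rank ∂_1 = 6 − 5 = 1, and the invariant factors of ∂_1 are all 1, so H_0 = Z.
  H_1: rank ker ∂_1 − rank ∂_2 = (6 − 5) − 0 = 1, and there is no ∂_2, so H_1 = Z.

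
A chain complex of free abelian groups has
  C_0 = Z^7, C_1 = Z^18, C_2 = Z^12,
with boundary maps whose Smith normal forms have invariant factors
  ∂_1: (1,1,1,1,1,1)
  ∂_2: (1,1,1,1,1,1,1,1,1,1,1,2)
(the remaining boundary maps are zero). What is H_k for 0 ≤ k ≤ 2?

H_0 = Z,  H_1 = Z_2,  H_2 = 0.

H_0: b_0 = 7 − 0 − 6 = 1; torsion from ∂_1 factors > 1: none. So H_0 = Z.
H_1: b_1 = 18 − 6 − 12 = 0; torsion from ∂_2 factors > 1: [2]. So H_1 = Z_2.
H_2: b_2 = 12 − 12 − 0 = 0; torsion from ∂_3 factors > 1: none. So H_2 = 0.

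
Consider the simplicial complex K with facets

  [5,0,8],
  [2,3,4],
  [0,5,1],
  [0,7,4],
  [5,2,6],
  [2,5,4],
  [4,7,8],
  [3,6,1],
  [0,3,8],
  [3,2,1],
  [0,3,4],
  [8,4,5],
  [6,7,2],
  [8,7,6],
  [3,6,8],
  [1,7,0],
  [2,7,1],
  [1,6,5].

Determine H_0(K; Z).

H_0 = Z.

Take the total order 0 < 1 < 2 < 3 < 4 < 5 < 6 < 7 < 8 on the vertex set. Then K (dimension 2) consists of the simplices:

  0-simplices (9): [0], [1], [2], [3], [4], [5], [6], [7], [8]
  1-simplices (27): (27 of them)
  2-simplices (18): [0,1,5], [0,1,7], [0,3,4], [0,3,8], [0,4,7], [0,5,8], [1,2,3], [1,2,7], [1,3,6], [1,5,6], [2,3,4], [2,4,5], [2,5,6], [2,6,7], [3,6,8], [4,5,8], [4,7,8], [6,7,8]

so the chain groups are C_0 ≅ Z^9, C_1 ≅ Z^27, C_2 ≅ Z^18.

Boundary ∂_1: C_1 → C_0 sends each edge [p,q] (with p < q) to q − p. For instance
  ∂[4,5] = [5] − [4].
This gives a 9×27 integer matrix of rank 8; reducing to Smith normal form yields diagonal entries (1,1,1,1,1,1,1,1).

∂_2: C_2 → C_1 sends each 2-simplex [p,q,r] to [q,r] − [p,r] + [p,q]. For instance
  ∂[0,3,8] = [3,8] − [0,8] + [0,3],
  ∂[1,3,6] = [3,6] − [1,6] + [1,3].
As a 27×18 matrix over Z this has rank 18, with invariant factors (1,1,1,1,1,1,1,1,1,1,1,1,1,1,1,1,1,2).

Now H_k = ker ∂_k / im ∂_{k+1}, so:

  H_0: rank C_0 − rank ∂_1 = 9 − 8 = 1, and the invariant factors of ∂_1 are all 1, so H_0 ≅ Z.

(K is a triangulation of the Klein bottle.)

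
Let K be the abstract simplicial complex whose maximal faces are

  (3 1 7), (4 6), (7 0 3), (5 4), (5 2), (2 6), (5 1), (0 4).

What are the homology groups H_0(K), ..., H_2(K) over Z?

Order the vertices as 0 < 1 < 2 < 3 < 4 < 5 < 6 < 7. Listing each simplex with vertices in this order, K has dimension 2 with simplices:

  0-simplices (8): [0], [1], [2], [3], [4], [5], [6], [7]
  1-simplices (11): [0,3], [0,4], [0,7], [1,3], [1,5], [1,7], [2,5], [2,6], [3,7], [4,5], [4,6]
  2-simplices (2): [0,3,7], [1,3,7]

so the chain groups are C_0 ≅ Z^8, C_1 ≅ Z^11, C_2 ≅ Z^2.

Boundary ∂_1: C_1 → C_0 sends each edge [p,q] (with p < q) to q − p.
As a 8×11 matrix over Z this has rank 7, with invariant factors (1,1,1,1,1,1,1).

The boundary map ∂_2: C_2 → C_1 acts by ∂[p,q,r] = [q,r] − [p,r] + [p,q]. For instance
  ∂[1,3,7] = [3,7] − [1,7] + [1,3],
  ∂[0,3,7] = [3,7] − [0,7] + [0,3].
The 11×2 boundary matrix has rank 2 and Smith normal form diag(1,1).

Reading off H_k = ker ∂_k / im ∂_{k+1}:

  H_0: rank C_0 − rank ∂_1 = 8 − 7 = 1, and the invariant factors of ∂_1 are all 1, so H_0 = Z.
  H_1: rank ker ∂_1 − rank ∂_2 = (11 − 7) − 2 = 2, and the invariant factors of ∂_2 are all 1, so H_1 = Z^2.
  H_2: rank ker ∂_2 − rank ∂_3 = (2 − 2) − 0 = 0, and there is no ∂_3, so H_2 = 0.

As a check, the Euler characteristic is 8 − 11 + 2 = -1, which agrees with 1 − 2 + 0 = -1.

H_0 ≅ Z,  H_1 ≅ Z^2,  H_2 = 0.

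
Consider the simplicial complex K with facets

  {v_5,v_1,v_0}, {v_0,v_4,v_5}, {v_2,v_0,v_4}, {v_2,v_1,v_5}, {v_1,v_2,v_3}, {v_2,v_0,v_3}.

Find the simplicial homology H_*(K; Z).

H_0 = Z,  H_1 = Z,  H_2 = 0.

K has 6 vertices, 12 edges, 6 triangles.
rank ∂_0 = 0, rank ∂_1 = 5 ⇒ b_0 = 6 − 0 − 5 = 1; all invariant factors of ∂_1 are 1 so no torsion. So H_0 ≅ Z.
rank ∂_1 = 5, rank ∂_2 = 6 ⇒ b_1 = 12 − 5 − 6 = 1; all invariant factors of ∂_2 are 1 so no torsion. So H_1 ≅ Z.
rank ∂_2 = 6, rank ∂_3 = 0 ⇒ b_2 = 6 − 6 − 0 = 0. So H_2 ≅ 0.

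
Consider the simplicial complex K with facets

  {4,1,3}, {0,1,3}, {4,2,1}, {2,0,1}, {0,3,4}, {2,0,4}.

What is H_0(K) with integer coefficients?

K has 5 vertices, 9 edges, 6 triangles.
rank ∂_0 = 0, rank ∂_1 = 4 ⇒ b_0 = 5 − 0 − 4 = 1; all invariant factors of ∂_1 are 1 so no torsion. So H_0 = Z.

H_0 = Z.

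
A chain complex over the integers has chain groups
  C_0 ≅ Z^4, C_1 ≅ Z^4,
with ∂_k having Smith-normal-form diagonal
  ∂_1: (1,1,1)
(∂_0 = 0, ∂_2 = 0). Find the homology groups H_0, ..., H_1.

H_0: b_0 = 4 − 0 − 3 = 1; torsion from ∂_1 factors > 1: none. So H_0 ≅ Z.
H_1: b_1 = 4 − 3 − 0 = 1; torsion from ∂_2 factors > 1: none. So H_1 ≅ Z.

H_0 ≅ Z,  H_1 ≅ Z.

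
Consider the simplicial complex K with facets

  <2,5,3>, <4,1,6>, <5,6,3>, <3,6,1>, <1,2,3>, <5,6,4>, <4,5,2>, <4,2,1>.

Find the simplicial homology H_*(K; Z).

Take the total order 1 < 2 < 3 < 4 < 5 < 6 on the vertex set. Then K (dimension 2) consists of the simplices:

  0-simplices (6): [1], [2], [3], [4], [5], [6]
  1-simplices (12): [1,2], [1,3], [1,4], [1,6], [2,3], [2,4], [2,5], [3,5], [3,6], [4,5], [4,6], [5,6]
  2-simplices (8): [1,2,3], [1,2,4], [1,3,6], [1,4,6], [2,3,5], [2,4,5], [3,5,6], [4,5,6]

giving chain groups C_0 ≅ Z^6, C_1 ≅ Z^12, C_2 ≅ Z^8.

∂_1: C_1 → C_0 sends each edge [p,q] (with p < q) to q − p. For instance
  ∂[1,6] = [6] − [1].
This gives a 6×12 integer matrix of rank 5; reducing to Smith normal form yields diagonal entries (1,1,1,1,1).

∂_2: C_2 → C_1 maps a triangle to the signed sum of its edges. For instance
  ∂[1,3,6] = [3,6] − [1,6] + [1,3],
  ∂[2,4,5] = [4,5] − [2,5] + [2,4].
The 12×8 boundary matrix has rank 7 and Smith normal form diag(1,1,1,1,1,1,1).

Now H_k = ker ∂_k / im ∂_{k+1}, so:

  H_0: rank C_0 − rank ∂_1 = 6 − 5 = 1, and the invariant factors of ∂_1 are all 1, so H_0 = Z.
  H_1: rank ker ∂_1 − rank ∂_2 = (12 − 5) − 7 = 0, and the invariant factors of ∂_2 are all 1, so H_1 = 0.
  H_2: rank ker ∂_2 − rank ∂_3 = (8 − 7) − 0 = 1, and there is no ∂_3, so H_2 = Z.

As a check, the Euler characteristic is 6 − 12 + 8 = 2, which agrees with 1 − 0 + 1 = 2.
(K is a triangulation of the 2-sphere S^2.)

H_0 = Z,  H_1 = 0,  H_2 = Z.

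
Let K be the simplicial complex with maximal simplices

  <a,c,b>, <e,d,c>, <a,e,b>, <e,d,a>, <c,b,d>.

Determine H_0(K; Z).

H_0 ≅ Z.

Fix the vertex order a < b < c < d < e and write every simplex with vertices in increasing order. Then dim K = 2 and the simplices of K are:

  0-simplices (5): a, b, c, d, e
  1-simplices (10): ab, ac, ad, ae, bc, bd, be, cd, ce, de
  2-simplices (5): abc, abe, ade, bcd, cde

giving chain groups C_0 ≅ Z^5, C_1 ≅ Z^10, C_2 ≅ Z^5.

∂_1: C_1 → C_0 is given by ∂[p,q] = [q] − [p].
The 5×10 boundary matrix has rank 4 and Smith normal form diag(1,1,1,1).

The boundary map ∂_2: C_2 → C_1 sends each 2-simplex [p,q,r] to [q,r] − [p,r] + [p,q]. For instance
  ∂abc = bc − ac + ab,
  ∂ade = de − ae + ad.
The resulting 10×5 matrix has rank 5, and its Smith normal form has invariant factors (1,1,1,1,1).

Reading off H_k = ker ∂_k / im ∂_{k+1}:

  H_0: rank C_0 − rank ∂_1 = 5 − 4 = 1, and the invariant factors of ∂_1 are all 1, so H_0 = Z.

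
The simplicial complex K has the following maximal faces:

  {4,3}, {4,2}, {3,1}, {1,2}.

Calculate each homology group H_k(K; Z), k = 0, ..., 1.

H_0 ≅ Z,  H_1 ≅ Z.

We work with the vertex ordering 1 < 2 < 3 < 4. The simplices of K, each written with vertices in increasing order, are:

  0-simplices (4): [1], [2], [3], [4]
  1-simplices (4): [1,2], [1,3], [2,4], [3,4]

so the chain groups are C_0 ≅ Z^4, C_1 ≅ Z^4.

The boundary map ∂_1: C_1 → C_0 sends each edge [p,q] (with p < q) to q − p.
The resulting 4×4 matrix has rank 3, and its Smith normal form has invariant factors (1,1,1).

Reading off H_k = ker ∂_k / im ∂_{k+1}:

  H_0: rank C_0 − rank ∂_1 = 4 − 3 = 1, and the invariant factors of ∂_1 are all 1, so H_0 = Z.
  H_1: rank ker ∂_1 − rank ∂_2 = (4 − 3) − 0 = 1, and there is no ∂_2, so H_1 = Z.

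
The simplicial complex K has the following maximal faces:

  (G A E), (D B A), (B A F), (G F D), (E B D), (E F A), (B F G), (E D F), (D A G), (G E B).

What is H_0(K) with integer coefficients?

H_0 ≅ Z.

We work with the vertex ordering A < B < D < E < F < G. The simplices of K, each written with vertices in increasing order, are:

  0-simplices (6): A, B, D, E, F, G
  1-simplices (15): AB, AD, AE, AF, AG, BD, BE, BF, BG, DE, DF, DG, EF, EG, FG
  2-simplices (10): ABD, ABF, ADG, AEF, AEG, BDE, BEG, BFG, DEF, DFG

so the chain groups are C_0 ≅ Z^6, C_1 ≅ Z^15, C_2 ≅ Z^10.

Boundary ∂_1: C_1 → C_0 maps an edge to its endpoints' difference, ∂[p,q] = q − p. For instance
  ∂AB = B − A.
This gives a 6×15 integer matrix of rank 5; reducing to Smith normal form yields diagonal entries (1,1,1,1,1).

The boundary map ∂_2: C_2 → C_1 sends each 2-simplex [p,q,r] to [q,r] − [p,r] + [p,q]. For instance
  ∂AEG = EG − AG + AE,
  ∂BFG = FG − BG + BF.
As a 15×10 matrix over Z this has rank 10, with invariant factors (1,1,1,1,1,1,1,1,1,2).

Now H_k = ker ∂_k / im ∂_{k+1}, so:

  H_0: rank C_0 − rank ∂_1 = 6 − 5 = 1, and the invariant factors of ∂_1 are all 1, so H_0 ≅ Z.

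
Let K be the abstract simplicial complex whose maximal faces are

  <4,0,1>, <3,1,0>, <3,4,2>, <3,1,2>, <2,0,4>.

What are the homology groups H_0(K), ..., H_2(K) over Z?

We work with the vertex ordering 0 < 1 < 2 < 3 < 4. The simplices of K, each written with vertices in increasing order, are:

  0-simplices (5): [0], [1], [2], [3], [4]
  1-simplices (10): [0,1], [0,2], [0,3], [0,4], [1,2], [1,3], [1,4], [2,3], [2,4], [3,4]
  2-simplices (5): [0,1,3], [0,1,4], [0,2,4], [1,2,3], [2,3,4]

Hence C_0 ≅ Z^5, C_1 ≅ Z^10, C_2 ≅ Z^5.

∂_1: C_1 → C_0 sends each edge [p,q] (with p < q) to q − p.
This gives a 5×10 integer matrix of rank 4; reducing to Smith normal form yields diagonal entries (1,1,1,1).

Boundary ∂_2: C_2 → C_1 acts by ∂[p,q,r] = [q,r] − [p,r] + [p,q]. For instance
  ∂[2,3,4] = [3,4] − [2,4] + [2,3],
  ∂[1,2,3] = [2,3] − [1,3] + [1,2].
As a 10×5 matrix over Z this has rank 5, with invariant factors (1,1,1,1,1).

Computing H_k = (kernel of ∂_k) / (image of ∂_{k+1}):

  H_0: rank C_0 − rank ∂_1 = 5 − 4 = 1, and the invariant factors of ∂_1 are all 1, so H_0 = Z.
  H_1: rank ker ∂_1 − rank ∂_2 = (10 − 4) − 5 = 1, and the invariant factors of ∂_2 are all 1, so H_1 = Z.
  H_2: rank ker ∂_2 − rank ∂_3 = (5 − 5) − 0 = 0, and there is no ∂_3, so H_2 = 0.

H_0 ≅ Z,  H_1 ≅ Z,  H_2 = 0.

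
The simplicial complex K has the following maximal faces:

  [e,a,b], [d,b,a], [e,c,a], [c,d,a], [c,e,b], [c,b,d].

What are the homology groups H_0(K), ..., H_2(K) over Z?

We work with the vertex ordering a < b < c < d < e. The simplices of K, each written with vertices in increasing order, are:

  0-simplices (5): a, b, c, d, e
  1-simplices (9): ab, ac, ad, ae, bc, bd, be, cd, ce
  2-simplices (6): abd, abe, acd, ace, bcd, bce

so the chain groups are C_0 ≅ Z^5, C_1 ≅ Z^9, C_2 ≅ Z^6.

Boundary ∂_1: C_1 → C_0 maps an edge to its endpoints' difference, ∂[p,q] = q − p. For instance
  ∂bc = c − b.
The 5×9 boundary matrix has rank 4 and Smith normal form diag(1,1,1,1).

Boundary ∂_2: C_2 → C_1 sends each 2-simplex [p,q,r] to [q,r] − [p,r] + [p,q]. For instance
  ∂bce = ce − be + bc,
  ∂abe = be − ae + ab.
This gives a 9×6 integer matrix of rank 5; reducing to Smith normal form yields diagonal entries (1,1,1,1,1).

Now H_k = ker ∂_k / im ∂_{k+1}, so:

  H_0: rank C_0 − rank ∂_1 = 5 − 4 = 1, and the invariant factors of ∂_1 are all 1, so H_0 ≅ Z.
  H_1: rank ker ∂_1 − rank ∂_2 = (9 − 4) − 5 = 0, and the invariant factors of ∂_2 are all 1, so H_1 ≅ 0.
  H_2: rank ker ∂_2 − rank ∂_3 = (6 − 5) − 0 = 1, and there is no ∂_3, so H_2 ≅ Z.

As a check, the Euler characteristic is 5 − 9 + 6 = 2, which agrees with 1 − 0 + 1 = 2.

H_0 = Z,  H_1 = 0,  H_2 = Z.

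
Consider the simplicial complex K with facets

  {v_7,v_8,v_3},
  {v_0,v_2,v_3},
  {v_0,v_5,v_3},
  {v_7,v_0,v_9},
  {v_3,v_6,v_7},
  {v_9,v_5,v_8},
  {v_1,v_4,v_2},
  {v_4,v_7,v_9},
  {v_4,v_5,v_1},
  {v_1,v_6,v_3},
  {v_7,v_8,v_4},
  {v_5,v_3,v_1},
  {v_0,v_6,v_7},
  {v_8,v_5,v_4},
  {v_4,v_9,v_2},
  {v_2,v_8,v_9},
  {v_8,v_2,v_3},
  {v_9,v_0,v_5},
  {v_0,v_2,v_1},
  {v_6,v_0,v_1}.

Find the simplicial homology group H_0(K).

H_0 ≅ Z.

We work with the vertex ordering v_0 < v_1 < v_2 < v_3 < v_4 < v_5 < v_6 < v_7 < v_8 < v_9. The simplices of K, each written with vertices in increasing order, are:

  0-simplices (10): [v_0], [v_1], [v_2], [v_3], [v_4], [v_5], [v_6], [v_7], [v_8], [v_9]
  1-simplices (30): (30 of them)
  2-simplices (20): (20 of them)

giving chain groups C_0 ≅ Z^10, C_1 ≅ Z^30, C_2 ≅ Z^20.

Boundary ∂_1: C_1 → C_0 sends each edge [p,q] (with p < q) to q − p.
As a 10×30 matrix over Z this has rank 9, with invariant factors (1,1,1,1,1,1,1,1,1).

The boundary map ∂_2: C_2 → C_1 maps a triangle to the signed sum of its edges. For instance
  ∂[v_2,v_3,v_8] = [v_3,v_8] − [v_2,v_8] + [v_2,v_3],
  ∂[v_0,v_1,v_6] = [v_1,v_6] − [v_0,v_6] + [v_0,v_1].
The resulting 30×20 matrix has rank 20, and its Smith normal form has invariant factors (1,1,1,1,1,1,1,1,1,1,1,1,1,1,1,1,1,1,1,2).

Reading off H_k = ker ∂_k / im ∂_{k+1}:

  H_0: rank C_0 − rank ∂_1 = 10 − 9 = 1, and the invariant factors of ∂_1 are all 1, so H_0 ≅ Z.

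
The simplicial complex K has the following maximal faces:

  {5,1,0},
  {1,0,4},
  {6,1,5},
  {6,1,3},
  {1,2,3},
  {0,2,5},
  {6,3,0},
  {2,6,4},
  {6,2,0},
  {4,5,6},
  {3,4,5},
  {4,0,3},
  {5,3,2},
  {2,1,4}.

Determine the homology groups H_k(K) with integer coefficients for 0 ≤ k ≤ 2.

Fix the vertex order 0 < 1 < 2 < 3 < 4 < 5 < 6 and write every simplex with vertices in increasing order. Then dim K = 2 and the simplices of K are:

  0-simplices (7): [0], [1], [2], [3], [4], [5], [6]
  1-simplices (21): [0,1], [0,2], [0,3], [0,4], [0,5], [0,6], [1,2], [1,3], [1,4], [1,5], [1,6], [2,3], [2,4], [2,5], [2,6], [3,4], [3,5], [3,6], [4,5], [4,6], [5,6]
  2-simplices (14): [0,1,4], [0,1,5], [0,2,5], [0,2,6], [0,3,4], [0,3,6], [1,2,3], [1,2,4], [1,3,6], [1,5,6], [2,3,5], [2,4,6], [3,4,5], [4,5,6]

so the chain groups are C_0 ≅ Z^7, C_1 ≅ Z^21, C_2 ≅ Z^14.

The boundary map ∂_1: C_1 → C_0 is given by ∂[p,q] = [q] − [p].
This gives a 7×21 integer matrix of rank 6; reducing to Smith normal form yields diagonal entries (1,1,1,1,1,1).

∂_2: C_2 → C_1 sends each 2-simplex [p,q,r] to [q,r] − [p,r] + [p,q]. For instance
  ∂[0,2,5] = [2,5] − [0,5] + [0,2],
  ∂[1,2,4] = [2,4] − [1,4] + [1,2].
This gives a 21×14 integer matrix of rank 13; reducing to Smith normal form yields diagonal entries (1,1,1,1,1,1,1,1,1,1,1,1,1).

From H_k ≅ ker(∂_k) / im(∂_{k+1}) we obtain:

  H_0: rank C_0 − rank ∂_1 = 7 − 6 = 1, and the invariant factors of ∂_1 are all 1, so H_0 ≅ Z.
  H_1: rank ker ∂_1 − rank ∂_2 = (21 − 6) − 13 = 2, and the invariant factors of ∂_2 are all 1, so H_1 ≅ Z^2.
  H_2: rank ker ∂_2 − rank ∂_3 = (14 − 13) − 0 = 1, and there is no ∂_3, so H_2 ≅ Z.

As a check, the Euler characteristic is 7 − 21 + 14 = 0, which agrees with 1 − 2 + 1 = 0.

H_0 ≅ Z,  H_1 ≅ Z^2,  H_2 ≅ Z.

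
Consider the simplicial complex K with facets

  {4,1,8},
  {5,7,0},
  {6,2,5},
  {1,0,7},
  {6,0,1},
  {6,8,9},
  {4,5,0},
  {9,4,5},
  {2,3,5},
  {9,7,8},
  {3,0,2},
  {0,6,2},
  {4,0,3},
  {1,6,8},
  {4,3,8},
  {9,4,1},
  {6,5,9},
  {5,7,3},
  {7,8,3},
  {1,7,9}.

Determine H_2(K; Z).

H_2 ≅ 0.

Fix the vertex order 0 < 1 < 2 < 3 < 4 < 5 < 6 < 7 < 8 < 9 and write every simplex with vertices in increasing order. Then dim K = 2 and the simplices of K are:

  0-simplices (10): [0], [1], [2], [3], [4], [5], [6], [7], [8], [9]
  1-simplices (30): (30 of them)
  2-simplices (20): (20 of them)

Hence C_0 ≅ Z^10, C_1 ≅ Z^30, C_2 ≅ Z^20.

∂_1: C_1 → C_0 sends each edge [p,q] (with p < q) to q − p.
The 10×30 boundary matrix has rank 9 and Smith normal form diag(1,1,1,1,1,1,1,1,1).

Boundary ∂_2: C_2 → C_1 acts by ∂[p,q,r] = [q,r] − [p,r] + [p,q]. For instance
  ∂[4,5,9] = [5,9] − [4,9] + [4,5],
  ∂[7,8,9] = [8,9] − [7,9] + [7,8].
The resulting 30×20 matrix has rank 20, and its Smith normal form has invariant factors (1,1,1,1,1,1,1,1,1,1,1,1,1,1,1,1,1,1,1,2).

Computing H_k = (kernel of ∂_k) / (image of ∂_{k+1}):

  H_2: rank ker ∂_2 − rank ∂_3 = (20 − 20) − 0 = 0, and there is no ∂_3, so H_2 ≅ 0.

(K is a triangulation of the Klein bottle.)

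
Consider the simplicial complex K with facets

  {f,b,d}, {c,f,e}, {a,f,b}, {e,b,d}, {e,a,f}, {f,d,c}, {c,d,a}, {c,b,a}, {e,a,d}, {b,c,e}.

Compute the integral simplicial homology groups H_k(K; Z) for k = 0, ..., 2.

H_0 = Z,  H_1 = Z/2,  H_2 = 0.

Take the total order a < b < c < d < e < f on the vertex set. Then K (dimension 2) consists of the simplices:

  0-simplices (6): a, b, c, d, e, f
  1-simplices (15): ab, ac, ad, ae, af, bc, bd, be, bf, cd, ce, cf, de, df, ef
  2-simplices (10): abc, abf, acd, ade, aef, bce, bde, bdf, cdf, cef

giving chain groups C_0 ≅ Z^6, C_1 ≅ Z^15, C_2 ≅ Z^10.

∂_1: C_1 → C_0 maps an edge to its endpoints' difference, ∂[p,q] = q − p. For instance
  ∂df = f − d.
The 6×15 boundary matrix has rank 5 and Smith normal form diag(1,1,1,1,1).

Boundary ∂_2: C_2 → C_1 acts by ∂[p,q,r] = [q,r] − [p,r] + [p,q]. For instance
  ∂cef = ef − cf + ce,
  ∂bde = de − be + bd.
The resulting 15×10 matrix has rank 10, and its Smith normal form has invariant factors (1,1,1,1,1,1,1,1,1,2).

Reading off H_k = ker ∂_k / im ∂_{k+1}:

  H_0: rank C_0 − rank ∂_1 = 6 − 5 = 1, and the invariant factors of ∂_1 are all 1, so H_0 ≅ Z.
  H_1: rank ker ∂_1 − rank ∂_2 = (15 − 5) − 10 = 0, and ∂_2 has invariant factor 2 > 1, so H_1 ≅ Z/2.
  H_2: rank ker ∂_2 − rank ∂_3 = (10 − 10) − 0 = 0, and there is no ∂_3, so H_2 ≅ 0.

(K is a triangulation of the real projective plane RP^2.)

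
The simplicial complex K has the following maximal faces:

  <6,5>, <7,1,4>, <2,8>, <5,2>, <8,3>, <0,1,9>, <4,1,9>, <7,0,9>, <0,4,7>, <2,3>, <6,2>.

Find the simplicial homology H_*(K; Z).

Order the vertices as 0 < 1 < 2 < 3 < 4 < 5 < 6 < 7 < 8 < 9. Listing each simplex with vertices in this order, K has dimension 2 with simplices:

  0-simplices (10): [0], [1], [2], [3], [4], [5], [6], [7], [8], [9]
  1-simplices (16): [0,1], [0,4], [0,7], [0,9], [1,4], [1,7], [1,9], [2,3], [2,5], [2,6], [2,8], [3,8], [4,7], [4,9], [5,6], [7,9]
  2-simplices (5): [0,1,9], [0,4,7], [0,7,9], [1,4,7], [1,4,9]

so the chain groups are C_0 ≅ Z^10, C_1 ≅ Z^16, C_2 ≅ Z^5.

∂_1: C_1 → C_0 sends each edge [p,q] (with p < q) to q − p. For instance
  ∂[1,4] = [4] − [1].
As a 10×16 matrix over Z this has rank 8, with invariant factors (1,1,1,1,1,1,1,1).

∂_2: C_2 → C_1 maps a triangle to the signed sum of its edges. For instance
  ∂[1,4,9] = [4,9] − [1,9] + [1,4],
  ∂[0,4,7] = [4,7] − [0,7] + [0,4].
This gives a 16×5 integer matrix of rank 5; reducing to Smith normal form yields diagonal entries (1,1,1,1,1).

Computing H_k = (kernel of ∂_k) / (image of ∂_{k+1}):

  H_0: rank C_0 − rank ∂_1 = 10 − 8 = 2, and the invariant factors of ∂_1 are all 1, so H_0 = Z^2.
  H_1: rank ker ∂_1 − rank ∂_2 = (16 − 8) − 5 = 3, and the invariant factors of ∂_2 are all 1, so H_1 = Z^3.
  H_2: rank ker ∂_2 − rank ∂_3 = (5 − 5) − 0 = 0, and there is no ∂_3, so H_2 = 0.

As a check, the Euler characteristic is 10 − 16 + 5 = -1, which agrees with 2 − 3 + 0 = -1.
(K is a triangulation of the disjoint union of a wedge of 2 circles and the Möbius band.)

H_0 = Z^2,  H_1 = Z^3,  H_2 = 0.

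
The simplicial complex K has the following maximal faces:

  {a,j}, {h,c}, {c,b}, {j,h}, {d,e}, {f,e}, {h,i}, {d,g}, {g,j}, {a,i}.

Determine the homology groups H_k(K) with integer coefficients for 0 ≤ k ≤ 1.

Fix the vertex order a < b < c < d < e < f < g < h < i < j and write every simplex with vertices in increasing order. Then dim K = 1 and the simplices of K are:

  0-simplices (10): a, b, c, d, e, f, g, h, i, j
  1-simplices (10): ai, aj, bc, ch, de, dg, ef, gj, hi, hj

Hence C_0 ≅ Z^10, C_1 ≅ Z^10.

The boundary map ∂_1: C_1 → C_0 maps an edge to its endpoints' difference, ∂[p,q] = q − p. For instance
  ∂ai = i − a.
The resulting 10×10 matrix has rank 9, and its Smith normal form has invariant factors (1,1,1,1,1,1,1,1,1).

Computing H_k = (kernel of ∂_k) / (image of ∂_{k+1}):

  H_0: rank C_0 − rank ∂_1 = 10 − 9 = 1, and the invariant factors of ∂_1 are all 1, so H_0 ≅ Z.
  H_1: rank ker ∂_1 − rank ∂_2 = (10 − 9) − 0 = 1, and there is no ∂_2, so H_1 ≅ Z.

As a check, the Euler characteristic is 10 − 10 = 0, which agrees with 1 − 1 = 0.

H_0 = Z,  H_1 = Z.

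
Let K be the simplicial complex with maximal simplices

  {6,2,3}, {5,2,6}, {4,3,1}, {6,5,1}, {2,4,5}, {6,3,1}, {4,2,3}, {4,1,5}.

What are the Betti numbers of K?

b_0 = 1, b_1 = 0, b_2 = 1.

Take the total order 1 < 2 < 3 < 4 < 5 < 6 on the vertex set. Then K (dimension 2) consists of the simplices:

  0-simplices (6): [1], [2], [3], [4], [5], [6]
  1-simplices (12): [1,3], [1,4], [1,5], [1,6], [2,3], [2,4], [2,5], [2,6], [3,4], [3,6], [4,5], [5,6]
  2-simplices (8): [1,3,4], [1,3,6], [1,4,5], [1,5,6], [2,3,4], [2,3,6], [2,4,5], [2,5,6]

so the chain groups are C_0 ≅ Z^6, C_1 ≅ Z^12, C_2 ≅ Z^8.

The boundary map ∂_1: C_1 → C_0 maps an edge to its endpoints' difference, ∂[p,q] = q − p. For instance
  ∂[1,4] = [4] − [1].
The 6×12 boundary matrix has rank 5 and Smith normal form diag(1,1,1,1,1).

∂_2: C_2 → C_1 maps a triangle to the signed sum of its edges. For instance
  ∂[2,3,4] = [3,4] − [2,4] + [2,3],
  ∂[2,3,6] = [3,6] − [2,6] + [2,3].
The resulting 12×8 matrix has rank 7, and its Smith normal form has invariant factors (1,1,1,1,1,1,1).

Computing H_k = (kernel of ∂_k) / (image of ∂_{k+1}):

  H_0: rank C_0 − rank ∂_1 = 6 − 5 = 1, and the invariant factors of ∂_1 are all 1, so H_0 = Z.
  H_1: rank ker ∂_1 − rank ∂_2 = (12 − 5) − 7 = 0, and the invariant factors of ∂_2 are all 1, so H_1 = 0.
  H_2: rank ker ∂_2 − rank ∂_3 = (8 − 7) − 0 = 1, and there is no ∂_3, so H_2 = Z.

As a check, the Euler characteristic is 6 − 12 + 8 = 2, which agrees with 1 − 0 + 1 = 2.

Hence the Betti numbers are b_0 = 1, b_1 = 0, b_2 = 1.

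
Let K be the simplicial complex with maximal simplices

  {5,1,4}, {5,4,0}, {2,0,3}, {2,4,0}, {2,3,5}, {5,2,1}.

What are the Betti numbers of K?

b_0 = 1, b_1 = 1, b_2 = 0.

Order the vertices as 0 < 1 < 2 < 3 < 4 < 5. Listing each simplex with vertices in this order, K has dimension 2 with simplices:

  0-simplices (6): [0], [1], [2], [3], [4], [5]
  1-simplices (12): [0,2], [0,3], [0,4], [0,5], [1,2], [1,4], [1,5], [2,3], [2,4], [2,5], [3,5], [4,5]
  2-simplices (6): [0,2,3], [0,2,4], [0,4,5], [1,2,5], [1,4,5], [2,3,5]

so the chain groups are C_0 ≅ Z^6, C_1 ≅ Z^12, C_2 ≅ Z^6.

The boundary map ∂_1: C_1 → C_0 maps an edge to its endpoints' difference, ∂[p,q] = q − p.
This gives a 6×12 integer matrix of rank 5; reducing to Smith normal form yields diagonal entries (1,1,1,1,1).

Boundary ∂_2: C_2 → C_1 maps a triangle to the signed sum of its edges. For instance
  ∂[1,2,5] = [2,5] − [1,5] + [1,2],
  ∂[0,2,4] = [2,4] − [0,4] + [0,2].
The resulting 12×6 matrix has rank 6, and its Smith normal form has invariant factors (1,1,1,1,1,1).

Now H_k = ker ∂_k / im ∂_{k+1}, so:

  H_0: rank C_0 − rank ∂_1 = 6 − 5 = 1, and the invariant factors of ∂_1 are all 1, so H_0 ≅ Z.
  H_1: rank ker ∂_1 − rank ∂_2 = (12 − 5) − 6 = 1, and the invariant factors of ∂_2 are all 1, so H_1 ≅ Z.
  H_2: rank ker ∂_2 − rank ∂_3 = (6 − 6) − 0 = 0, and there is no ∂_3, so H_2 ≅ 0.

Hence the Betti numbers are b_0 = 1, b_1 = 1, b_2 = 0.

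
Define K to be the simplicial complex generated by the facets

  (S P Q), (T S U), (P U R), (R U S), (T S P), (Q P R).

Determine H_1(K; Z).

H_1 ≅ Z.

K has 6 vertices, 12 edges, 6 triangles.
rank ∂_1 = 5, rank ∂_2 = 6 ⇒ b_1 = 12 − 5 − 6 = 1; all invariant factors of ∂_2 are 1 so no torsion. So H_1 ≅ Z.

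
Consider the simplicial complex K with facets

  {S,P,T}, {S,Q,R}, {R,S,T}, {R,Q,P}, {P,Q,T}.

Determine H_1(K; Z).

Order the vertices as P < Q < R < S < T. Listing each simplex with vertices in this order, K has dimension 2 with simplices:

  0-simplices (5): P, Q, R, S, T
  1-simplices (10): PQ, PR, PS, PT, QR, QS, QT, RS, RT, ST
  2-simplices (5): PQR, PQT, PST, QRS, RST

so the chain groups are C_0 ≅ Z^5, C_1 ≅ Z^10, C_2 ≅ Z^5.

The boundary map ∂_1: C_1 → C_0 sends each edge [p,q] (with p < q) to q − p.
As a 5×10 matrix over Z this has rank 4, with invariant factors (1,1,1,1).

∂_2: C_2 → C_1 sends each 2-simplex [p,q,r] to [q,r] − [p,r] + [p,q]. For instance
  ∂RST = ST − RT + RS,
  ∂PST = ST − PT + PS.
The resulting 10×5 matrix has rank 5, and its Smith normal form has invariant factors (1,1,1,1,1).

Computing H_k = (kernel of ∂_k) / (image of ∂_{k+1}):

  H_1: rank ker ∂_1 − rank ∂_2 = (10 − 4) − 5 = 1, and the invariant factors of ∂_2 are all 1, so H_1 ≅ Z.

H_1 = Z.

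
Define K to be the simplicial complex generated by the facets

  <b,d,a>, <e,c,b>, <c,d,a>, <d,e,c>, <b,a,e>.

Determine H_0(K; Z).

H_0 ≅ Z.

Order the vertices as a < b < c < d < e. Listing each simplex with vertices in this order, K has dimension 2 with simplices:

  0-simplices (5): a, b, c, d, e
  1-simplices (10): ab, ac, ad, ae, bc, bd, be, cd, ce, de
  2-simplices (5): abd, abe, acd, bce, cde

so the chain groups are C_0 ≅ Z^5, C_1 ≅ Z^10, C_2 ≅ Z^5.

∂_1: C_1 → C_0 maps an edge to its endpoints' difference, ∂[p,q] = q − p.
As a 5×10 matrix over Z this has rank 4, with invariant factors (1,1,1,1).

Boundary ∂_2: C_2 → C_1 maps a triangle to the signed sum of its edges. For instance
  ∂bce = ce − be + bc,
  ∂cde = de − ce + cd.
This gives a 10×5 integer matrix of rank 5; reducing to Smith normal form yields diagonal entries (1,1,1,1,1).

Reading off H_k = ker ∂_k / im ∂_{k+1}:

  H_0: rank C_0 − rank ∂_1 = 5 − 4 = 1, and the invariant factors of ∂_1 are all 1, so H_0 ≅ Z.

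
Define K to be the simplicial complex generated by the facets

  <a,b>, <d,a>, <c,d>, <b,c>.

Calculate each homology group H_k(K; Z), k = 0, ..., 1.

Take the total order a < b < c < d on the vertex set. Then K (dimension 1) consists of the simplices:

  0-simplices (4): a, b, c, d
  1-simplices (4): ab, ad, bc, cd

so the chain groups are C_0 ≅ Z^4, C_1 ≅ Z^4.

∂_1: C_1 → C_0 sends each edge [p,q] (with p < q) to q − p. For instance
  ∂bc = c − b.
As a 4×4 matrix over Z this has rank 3, with invariant factors (1,1,1).

Now H_k = ker ∂_k / im ∂_{k+1}, so:

  H_0: rank C_0 − rank ∂_1 = 4 − 3 = 1, and the invariant factors of ∂_1 are all 1, so H_0 ≅ Z.
  H_1: rank ker ∂_1 − rank ∂_2 = (4 − 3) − 0 = 1, and there is no ∂_2, so H_1 ≅ Z.

(K is a triangulation of the circle S^1.)

H_0 ≅ Z,  H_1 ≅ Z.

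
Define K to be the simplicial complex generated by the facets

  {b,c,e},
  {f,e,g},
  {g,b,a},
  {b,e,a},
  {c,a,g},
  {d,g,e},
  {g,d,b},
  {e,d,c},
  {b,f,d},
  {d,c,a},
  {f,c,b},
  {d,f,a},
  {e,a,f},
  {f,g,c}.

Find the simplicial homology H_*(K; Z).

H_0 ≅ Z,  H_1 ≅ Z^2,  H_2 ≅ Z.

K has 7 vertices, 21 edges, 14 triangles.
rank ∂_0 = 0, rank ∂_1 = 6 ⇒ b_0 = 7 − 0 − 6 = 1; all invariant factors of ∂_1 are 1 so no torsion. So H_0 ≅ Z.
rank ∂_1 = 6, rank ∂_2 = 13 ⇒ b_1 = 21 − 6 − 13 = 2; all invariant factors of ∂_2 are 1 so no torsion. So H_1 ≅ Z^2.
rank ∂_2 = 13, rank ∂_3 = 0 ⇒ b_2 = 14 − 13 − 0 = 1. So H_2 ≅ Z.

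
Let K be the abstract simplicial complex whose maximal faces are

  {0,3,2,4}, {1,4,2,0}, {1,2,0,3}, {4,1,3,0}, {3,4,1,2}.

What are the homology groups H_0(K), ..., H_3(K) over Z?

We work with the vertex ordering 0 < 1 < 2 < 3 < 4. The simplices of K, each written with vertices in increasing order, are:

  0-simplices (5): [0], [1], [2], [3], [4]
  1-simplices (10): [0,1], [0,2], [0,3], [0,4], [1,2], [1,3], [1,4], [2,3], [2,4], [3,4]
  2-simplices (10): [0,1,2], [0,1,3], [0,1,4], [0,2,3], [0,2,4], [0,3,4], [1,2,3], [1,2,4], [1,3,4], [2,3,4]
  3-simplices (5): [0,1,2,3], [0,1,2,4], [0,1,3,4], [0,2,3,4], [1,2,3,4]

Hence C_0 ≅ Z^5, C_1 ≅ Z^10, C_2 ≅ Z^10, C_3 ≅ Z^5.

∂_1: C_1 → C_0 sends each edge [p,q] (with p < q) to q − p. For instance
  ∂[2,4] = [4] − [2].
This gives a 5×10 integer matrix of rank 4; reducing to Smith normal form yields diagonal entries (1,1,1,1).

∂_2: C_2 → C_1 sends each 2-simplex [p,q,r] to [q,r] − [p,r] + [p,q]. For instance
  ∂[0,3,4] = [3,4] − [0,4] + [0,3],
  ∂[0,1,2] = [1,2] − [0,2] + [0,1].
As a 10×10 matrix over Z this has rank 6, with invariant factors (1,1,1,1,1,1).

Boundary ∂_3: C_3 → C_2 sends each 3-simplex σ to the alternating sum Σ_i (−1)^i (σ with its i-th vertex removed). For instance
  ∂[0,2,3,4] = [2,3,4] − [0,3,4] + [0,2,4] − [0,2,3],
  ∂[0,1,2,3] = [1,2,3] − [0,2,3] + [0,1,3] − [0,1,2].
The resulting 10×5 matrix has rank 4, and its Smith normal form has invariant factors (1,1,1,1).

Now H_k = ker ∂_k / im ∂_{k+1}, so:

  H_0: rank C_0 − rank ∂_1 = 5 − 4 = 1, and the invariant factors of ∂_1 are all 1, so H_0 ≅ Z.
  H_1: rank ker ∂_1 − rank ∂_2 = (10 − 4) − 6 = 0, and the invariant factors of ∂_2 are all 1, so H_1 ≅ 0.
  H_2: rank ker ∂_2 − rank ∂_3 = (10 − 6) − 4 = 0, and the invariant factors of ∂_3 are all 1, so H_2 ≅ 0.
  H_3: rank ker ∂_3 − rank ∂_4 = (5 − 4) − 0 = 1, and there is no ∂_4, so H_3 ≅ Z.

(K is a triangulation of the 3-sphere S^3.)

H_0 = Z,  H_1 = 0,  H_2 = 0,  H_3 = Z.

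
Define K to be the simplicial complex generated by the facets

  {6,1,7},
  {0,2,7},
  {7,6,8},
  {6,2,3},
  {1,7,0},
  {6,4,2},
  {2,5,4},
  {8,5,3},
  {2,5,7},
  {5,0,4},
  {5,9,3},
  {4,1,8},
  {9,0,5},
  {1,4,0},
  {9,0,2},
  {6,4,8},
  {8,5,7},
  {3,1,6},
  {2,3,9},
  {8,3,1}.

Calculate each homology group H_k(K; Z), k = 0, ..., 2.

H_0 ≅ Z,  H_1 ≅ Z × Z/2,  H_2 = 0.

Order the vertices as 0 < 1 < 2 < 3 < 4 < 5 < 6 < 7 < 8 < 9. Listing each simplex with vertices in this order, K has dimension 2 with simplices:

  0-simplices (10): [0], [1], [2], [3], [4], [5], [6], [7], [8], [9]
  1-simplices (30): (30 of them)
  2-simplices (20): (20 of them)

Hence C_0 ≅ Z^10, C_1 ≅ Z^30, C_2 ≅ Z^20.

∂_1: C_1 → C_0 maps an edge to its endpoints' difference, ∂[p,q] = q − p.
This gives a 10×30 integer matrix of rank 9; reducing to Smith normal form yields diagonal entries (1,1,1,1,1,1,1,1,1).

∂_2: C_2 → C_1 sends each 2-simplex [p,q,r] to [q,r] − [p,r] + [p,q]. For instance
  ∂[0,2,9] = [2,9] − [0,9] + [0,2],
  ∂[3,5,8] = [5,8] − [3,8] + [3,5].
The 30×20 boundary matrix has rank 20 and Smith normal form diag(1,1,1,1,1,1,1,1,1,1,1,1,1,1,1,1,1,1,1,2).

Computing H_k = (kernel of ∂_k) / (image of ∂_{k+1}):

  H_0: rank C_0 − rank ∂_1 = 10 − 9 = 1, and the invariant factors of ∂_1 are all 1, so H_0 ≅ Z.
  H_1: rank ker ∂_1 − rank ∂_2 = (30 − 9) − 20 = 1, and ∂_2 has invariant factor 2 > 1, so H_1 ≅ Z × Z/2.
  H_2: rank ker ∂_2 − rank ∂_3 = (20 − 20) − 0 = 0, and there is no ∂_3, so H_2 ≅ 0.

As a check, the Euler characteristic is 10 − 30 + 20 = 0, which agrees with 1 − 1 + 0 = 0.
(K is a triangulation of the Klein bottle.)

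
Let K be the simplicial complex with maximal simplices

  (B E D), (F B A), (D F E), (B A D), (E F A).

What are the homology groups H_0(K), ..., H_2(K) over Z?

H_0 = Z,  H_1 = Z,  H_2 = 0.

We work with the vertex ordering A < B < D < E < F. The simplices of K, each written with vertices in increasing order, are:

  0-simplices (5): A, B, D, E, F
  1-simplices (10): AB, AD, AE, AF, BD, BE, BF, DE, DF, EF
  2-simplices (5): ABD, ABF, AEF, BDE, DEF

giving chain groups C_0 ≅ Z^5, C_1 ≅ Z^10, C_2 ≅ Z^5.

The boundary map ∂_1: C_1 → C_0 maps an edge to its endpoints' difference, ∂[p,q] = q − p.
The 5×10 boundary matrix has rank 4 and Smith normal form diag(1,1,1,1).

∂_2: C_2 → C_1 sends each 2-simplex [p,q,r] to [q,r] − [p,r] + [p,q]. For instance
  ∂ABD = BD − AD + AB,
  ∂AEF = EF − AF + AE.
The resulting 10×5 matrix has rank 5, and its Smith normal form has invariant factors (1,1,1,1,1).

Now H_k = ker ∂_k / im ∂_{k+1}, so:

  H_0: rank C_0 − rank ∂_1 = 5 − 4 = 1, and the invariant factors of ∂_1 are all 1, so H_0 = Z.
  H_1: rank ker ∂_1 − rank ∂_2 = (10 − 4) − 5 = 1, and the invariant factors of ∂_2 are all 1, so H_1 = Z.
  H_2: rank ker ∂_2 − rank ∂_3 = (5 − 5) − 0 = 0, and there is no ∂_3, so H_2 = 0.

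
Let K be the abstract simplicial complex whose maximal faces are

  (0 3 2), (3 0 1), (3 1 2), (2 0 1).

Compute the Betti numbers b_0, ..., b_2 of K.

We work with the vertex ordering 0 < 1 < 2 < 3. The simplices of K, each written with vertices in increasing order, are:

  0-simplices (4): [0], [1], [2], [3]
  1-simplices (6): [0,1], [0,2], [0,3], [1,2], [1,3], [2,3]
  2-simplices (4): [0,1,2], [0,1,3], [0,2,3], [1,2,3]

giving chain groups C_0 ≅ Z^4, C_1 ≅ Z^6, C_2 ≅ Z^4.

Boundary ∂_1: C_1 → C_0 maps an edge to its endpoints' difference, ∂[p,q] = q − p.
This gives a 4×6 integer matrix of rank 3; reducing to Smith normal form yields diagonal entries (1,1,1).

Boundary ∂_2: C_2 → C_1 sends each 2-simplex [p,q,r] to [q,r] − [p,r] + [p,q]. For instance
  ∂[1,2,3] = [2,3] − [1,3] + [1,2],
  ∂[0,2,3] = [2,3] − [0,3] + [0,2].
This gives a 6×4 integer matrix of rank 3; reducing to Smith normal form yields diagonal entries (1,1,1).

Computing H_k = (kernel of ∂_k) / (image of ∂_{k+1}):

  H_0: rank C_0 − rank ∂_1 = 4 − 3 = 1, and the invariant factors of ∂_1 are all 1, so H_0 ≅ Z.
  H_1: rank ker ∂_1 − rank ∂_2 = (6 − 3) − 3 = 0, and the invariant factors of ∂_2 are all 1, so H_1 ≅ 0.
  H_2: rank ker ∂_2 − rank ∂_3 = (4 − 3) − 0 = 1, and there is no ∂_3, so H_2 ≅ Z.

As a check, the Euler characteristic is 4 − 6 + 4 = 2, which agrees with 1 − 0 + 1 = 2.

Hence the Betti numbers are b_0 = 1, b_1 = 0, b_2 = 1.

b_0 = 1, b_1 = 0, b_2 = 1.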